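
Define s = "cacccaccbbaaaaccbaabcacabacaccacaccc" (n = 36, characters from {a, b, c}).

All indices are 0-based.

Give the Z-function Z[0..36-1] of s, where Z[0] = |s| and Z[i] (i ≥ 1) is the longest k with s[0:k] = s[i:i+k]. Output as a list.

Z[0]=36
i=1: fresh scan; Z[1]=0
i=2: fresh scan; Z[2]=1 extend→box=[2,3)
i=3: fresh scan; Z[3]=1 extend→box=[3,4)
i=4: fresh scan; Z[4]=4 extend→box=[4,8)
i=5: min(r-i=3, Z[1]=0)=0; Z[5]=0
i=6: min(r-i=2, Z[2]=1)=1; Z[6]=1
i=7: min(r-i=1, Z[3]=1)=1; Z[7]=1
i=8: fresh scan; Z[8]=0
i=9: fresh scan; Z[9]=0
i=10: fresh scan; Z[10]=0
i=11: fresh scan; Z[11]=0
i=12: fresh scan; Z[12]=0
i=13: fresh scan; Z[13]=0
i=14: fresh scan; Z[14]=1 extend→box=[14,15)
i=15: fresh scan; Z[15]=1 extend→box=[15,16)
i=16: fresh scan; Z[16]=0
i=17: fresh scan; Z[17]=0
i=18: fresh scan; Z[18]=0
i=19: fresh scan; Z[19]=0
i=20: fresh scan; Z[20]=3 extend→box=[20,23)
i=21: min(r-i=2, Z[1]=0)=0; Z[21]=0
i=22: min(r-i=1, Z[2]=1)=1; Z[22]=2 extend→box=[22,24)
i=23: min(r-i=1, Z[1]=0)=0; Z[23]=0
i=24: fresh scan; Z[24]=0
i=25: fresh scan; Z[25]=0
i=26: fresh scan; Z[26]=4 extend→box=[26,30)
i=27: min(r-i=3, Z[1]=0)=0; Z[27]=0
i=28: min(r-i=2, Z[2]=1)=1; Z[28]=1
i=29: min(r-i=1, Z[3]=1)=1; Z[29]=3 extend→box=[29,32)
i=30: min(r-i=2, Z[1]=0)=0; Z[30]=0
i=31: min(r-i=1, Z[2]=1)=1; Z[31]=5 extend→box=[31,36)
i=32: min(r-i=4, Z[1]=0)=0; Z[32]=0
i=33: min(r-i=3, Z[2]=1)=1; Z[33]=1
i=34: min(r-i=2, Z[3]=1)=1; Z[34]=1
i=35: min(r-i=1, Z[4]=4)=1; Z[35]=1

[36, 0, 1, 1, 4, 0, 1, 1, 0, 0, 0, 0, 0, 0, 1, 1, 0, 0, 0, 0, 3, 0, 2, 0, 0, 0, 4, 0, 1, 3, 0, 5, 0, 1, 1, 1]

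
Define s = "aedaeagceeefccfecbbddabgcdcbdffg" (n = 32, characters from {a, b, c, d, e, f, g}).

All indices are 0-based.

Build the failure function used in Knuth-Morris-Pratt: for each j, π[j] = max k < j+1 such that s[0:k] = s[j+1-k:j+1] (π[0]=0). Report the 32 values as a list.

π[0] = 0
j=1 s[j]='e': π[1]=0 (border '')
j=2 s[j]='d': π[2]=0 (border '')
j=3 s[j]='a': π[3]=1 (border 'a')
j=4 s[j]='e': π[4]=2 (border 'ae')
j=5 s[j]='a': k: 2→0; π[5]=1 (border 'a')
j=6 s[j]='g': k: 1→0; π[6]=0 (border '')
j=7 s[j]='c': π[7]=0 (border '')
j=8 s[j]='e': π[8]=0 (border '')
j=9 s[j]='e': π[9]=0 (border '')
j=10 s[j]='e': π[10]=0 (border '')
j=11 s[j]='f': π[11]=0 (border '')
j=12 s[j]='c': π[12]=0 (border '')
j=13 s[j]='c': π[13]=0 (border '')
j=14 s[j]='f': π[14]=0 (border '')
j=15 s[j]='e': π[15]=0 (border '')
j=16 s[j]='c': π[16]=0 (border '')
j=17 s[j]='b': π[17]=0 (border '')
j=18 s[j]='b': π[18]=0 (border '')
j=19 s[j]='d': π[19]=0 (border '')
j=20 s[j]='d': π[20]=0 (border '')
j=21 s[j]='a': π[21]=1 (border 'a')
j=22 s[j]='b': k: 1→0; π[22]=0 (border '')
j=23 s[j]='g': π[23]=0 (border '')
j=24 s[j]='c': π[24]=0 (border '')
j=25 s[j]='d': π[25]=0 (border '')
j=26 s[j]='c': π[26]=0 (border '')
j=27 s[j]='b': π[27]=0 (border '')
j=28 s[j]='d': π[28]=0 (border '')
j=29 s[j]='f': π[29]=0 (border '')
j=30 s[j]='f': π[30]=0 (border '')
j=31 s[j]='g': π[31]=0 (border '')

[0, 0, 0, 1, 2, 1, 0, 0, 0, 0, 0, 0, 0, 0, 0, 0, 0, 0, 0, 0, 0, 1, 0, 0, 0, 0, 0, 0, 0, 0, 0, 0]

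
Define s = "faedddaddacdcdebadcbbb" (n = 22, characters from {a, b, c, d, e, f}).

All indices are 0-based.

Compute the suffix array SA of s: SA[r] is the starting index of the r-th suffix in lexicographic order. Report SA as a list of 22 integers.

[9, 16, 6, 1, 21, 15, 20, 19, 18, 10, 12, 8, 5, 17, 11, 7, 4, 3, 13, 14, 2, 0]

rank | idx | suffix
   0 |   9 | acdcdebadcbbb
   1 |  16 | adcbbb
   2 |   6 | addacdcdebadcbbb
   3 |   1 | aedddaddacdcdebadcbbb
   4 |  21 | b
   5 |  15 | badcbbb
   6 |  20 | bb
   7 |  19 | bbb
   8 |  18 | cbbb
   9 |  10 | cdcdebadcbbb
  10 |  12 | cdebadcbbb
  11 |   8 | dacdcdebadcbbb
  12 |   5 | daddacdcdebadcbbb
  13 |  17 | dcbbb
  14 |  11 | dcdebadcbbb
  15 |   7 | ddacdcdebadcbbb
  16 |   4 | ddaddacdcdebadcbbb
  17 |   3 | dddaddacdcdebadcbbb
  18 |  13 | debadcbbb
  19 |  14 | ebadcbbb
  20 |   2 | edddaddacdcdebadcbbb
  21 |   0 | faedddaddacdcdebadcbbb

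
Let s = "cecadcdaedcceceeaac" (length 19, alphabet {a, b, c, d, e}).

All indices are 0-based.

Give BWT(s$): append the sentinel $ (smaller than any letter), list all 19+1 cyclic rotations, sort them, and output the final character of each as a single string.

rank  rotation              last
    0  $cecadcdaedcceceeaac  c
    1  aac$cecadcdaedccecee  e
    2  ac$cecadcdaedcceceea  a
    3  adcdaedcceceeaac$cec  c
    4  aedcceceeaac$cecadcd  d
    5  c$cecadcdaedcceceeaa  a
    6  cadcdaedcceceeaac$ce  e
    7  cceceeaac$cecadcdaed  d
    8  cdaedcceceeaac$cecad  d
    9  cecadcdaedcceceeaac$  $
   10  ceceeaac$cecadcdaedc  c
   11  ceeaac$cecadcdaedcce  e
   12  daedcceceeaac$cecadc  c
   13  dcceceeaac$cecadcdae  e
   14  dcdaedcceceeaac$ceca  a
   15  eaac$cecadcdaedccece  e
   16  ecadcdaedcceceeaac$c  c
   17  eceeaac$cecadcdaedcc  c
   18  edcceceeaac$cecadcda  a
   19  eeaac$cecadcdaedccec  c

ceacdaedd$ceceaeccac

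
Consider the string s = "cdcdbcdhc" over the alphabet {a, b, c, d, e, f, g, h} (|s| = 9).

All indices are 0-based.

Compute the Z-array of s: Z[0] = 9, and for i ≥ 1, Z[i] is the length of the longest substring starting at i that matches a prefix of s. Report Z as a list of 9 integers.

[9, 0, 2, 0, 0, 2, 0, 0, 1]

Z[0]=9
i=1: i≥r, start 0; Z[1]=0
i=2: i≥r, start 0; Z[2]=2 extend→box=[2,4)
i=3: min(r-i=1, Z[1]=0)=0; Z[3]=0
i=4: i≥r, start 0; Z[4]=0
i=5: i≥r, start 0; Z[5]=2 extend→box=[5,7)
i=6: min(r-i=1, Z[1]=0)=0; Z[6]=0
i=7: i≥r, start 0; Z[7]=0
i=8: i≥r, start 0; Z[8]=1 extend→box=[8,9)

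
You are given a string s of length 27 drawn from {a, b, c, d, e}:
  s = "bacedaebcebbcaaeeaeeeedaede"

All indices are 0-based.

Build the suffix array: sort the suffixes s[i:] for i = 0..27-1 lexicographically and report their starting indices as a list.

rank→(start, suffix):
  0 → (13, 'aaeeaeeeedaede')
  1 → (1, 'acedaebcebbcaaeeaeeeedaede')
  2 → (5, 'aebcebbcaaeeaeeeedaede')
  3 → (23, 'aede')
  4 → (14, 'aeeaeeeedaede')
  5 → (17, 'aeeeedaede')
  6 → (0, 'bacedaebcebbcaaeeaeeeedaede')
  7 → (10, 'bbcaaeeaeeeedaede')
  8 → (11, 'bcaaeeaeeeedaede')
  9 → (7, 'bcebbcaaeeaeeeedaede')
  10 → (12, 'caaeeaeeeedaede')
  11 → (8, 'cebbcaaeeaeeeedaede')
  12 → (2, 'cedaebcebbcaaeeaeeeedaede')
  13 → (4, 'daebcebbcaaeeaeeeedaede')
  14 → (22, 'daede')
  15 → (25, 'de')
  16 → (26, 'e')
  17 → (16, 'eaeeeedaede')
  18 → (9, 'ebbcaaeeaeeeedaede')
  19 → (6, 'ebcebbcaaeeaeeeedaede')
  20 → (3, 'edaebcebbcaaeeaeeeedaede')
  21 → (21, 'edaede')
  22 → (24, 'ede')
  23 → (15, 'eeaeeeedaede')
  24 → (20, 'eedaede')
  25 → (19, 'eeedaede')
  26 → (18, 'eeeedaede')

[13, 1, 5, 23, 14, 17, 0, 10, 11, 7, 12, 8, 2, 4, 22, 25, 26, 16, 9, 6, 3, 21, 24, 15, 20, 19, 18]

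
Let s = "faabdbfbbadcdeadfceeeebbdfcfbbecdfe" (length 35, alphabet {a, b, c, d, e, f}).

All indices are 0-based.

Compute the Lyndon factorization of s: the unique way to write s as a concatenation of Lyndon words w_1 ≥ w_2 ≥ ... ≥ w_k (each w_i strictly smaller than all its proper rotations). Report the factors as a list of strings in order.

emit factor 1: 'f' (i=0, period=1)
emit factor 2: 'aabdbfbbadcdeadfceeeebbdfcfbbecdfe' (i=1, period=34)

["f", "aabdbfbbadcdeadfceeeebbdfcfbbecdfe"]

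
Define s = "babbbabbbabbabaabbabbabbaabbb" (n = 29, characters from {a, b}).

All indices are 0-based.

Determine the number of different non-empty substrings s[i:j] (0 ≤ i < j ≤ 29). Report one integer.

sorted suffixes:
  #0 SA[0]=14  'aabbabbabbaabbb'
  #1 SA[1]=24  'aabbb'
  #2 SA[2]=12  'abaabbabbabbaabbb'
  #3 SA[3]=21  'abbaabbb'
  #4 SA[4]=9  'abbabaabbabbabbaabbb'
  #5 SA[5]=18  'abbabbaabbb'
  #6 SA[6]=15  'abbabbabbaabbb'
  #7 SA[7]=25  'abbb'
  #8 SA[8]=5  'abbbabbabaabbabbabbaabbb'
  #9 SA[9]=1  'abbbabbbabbabaabbabbabbaabbb'
  #10 SA[10]=28  'b'
  #11 SA[11]=13  'baabbabbabbaabbb'
  #12 SA[12]=23  'baabbb'
  #13 SA[13]=11  'babaabbabbabbaabbb'
  #14 SA[14]=20  'babbaabbb'
  #15 SA[15]=8  'babbabaabbabbabbaabbb'
  #16 SA[16]=17  'babbabbaabbb'
  #17 SA[17]=4  'babbbabbabaabbabbabbaabbb'
  #18 SA[18]=0  'babbbabbbabbabaabbabbabbaabbb'
  #19 SA[19]=27  'bb'
  #20 SA[20]=22  'bbaabbb'
  #21 SA[21]=10  'bbabaabbabbabbaabbb'
  #22 SA[22]=19  'bbabbaabbb'
  #23 SA[23]=7  'bbabbabaabbabbabbaabbb'
  #24 SA[24]=16  'bbabbabbaabbb'
  #25 SA[25]=3  'bbabbbabbabaabbabbabbaabbb'
  #26 SA[26]=26  'bbb'
  #27 SA[27]=6  'bbbabbabaabbabbabbaabbb'
  #28 SA[28]=2  'bbbabbbabbabaabbabbabbaabbb'

SA = [14, 24, 12, 21, 9, 18, 15, 25, 5, 1, 28, 13, 23, 11, 20, 8, 17, 4, 0, 27, 22, 10, 19, 7, 16, 3, 26, 6, 2]
i: (SA[i-1],SA[i]) lcp shared
  1: (14,24) 4 'aabb'
  2: (24,12) 1 'a'
  3: (12,21) 2 'ab'
  4: (21,9) 4 'abba'
  5: (9,18) 5 'abbab'
  6: (18,15) 7 'abbabba'
  7: (15,25) 3 'abb'
  8: (25,5) 4 'abbb'
  9: (5,1) 7 'abbbabb'
  10: (1,28) 0 ''
  11: (28,13) 1 'b'
  12: (13,23) 5 'baabb'
  13: (23,11) 2 'ba'
  14: (11,20) 3 'bab'
  15: (20,8) 5 'babba'
  16: (8,17) 6 'babbab'
  17: (17,4) 4 'babb'
  18: (4,0) 8 'babbbabb'
  19: (0,27) 1 'b'
  20: (27,22) 2 'bb'
  21: (22,10) 3 'bba'
  22: (10,19) 4 'bbab'
  23: (19,7) 6 'bbabba'
  24: (7,16) 7 'bbabbab'
  25: (16,3) 5 'bbabb'
  26: (3,26) 2 'bb'
  27: (26,6) 3 'bbb'
  28: (6,2) 6 'bbbabb'

n(n+1)/2 = 29·30/2 = 435
Σ LCP = 0 + 4 + 1 + 2 + 4 + 5 + 7 + 3 + 4 + 7 + 0 + 1 + 5 + 2 + 3 + 5 + 6 + 4 + 8 + 1 + 2 + 3 + 4 + 6 + 7 + 5 + 2 + 3 + 6 = 110
distinct = 435 − 110 = 325

325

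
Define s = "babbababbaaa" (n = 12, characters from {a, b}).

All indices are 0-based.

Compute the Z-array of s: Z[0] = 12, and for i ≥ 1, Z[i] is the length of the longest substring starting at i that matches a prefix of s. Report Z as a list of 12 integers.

[12, 0, 1, 3, 0, 5, 0, 1, 2, 0, 0, 0]

Z[0]=12
i=1: fresh scan; Z[1]=0
i=2: fresh scan; Z[2]=1 scan→box=[2,3)
i=3: fresh scan; Z[3]=3 scan→box=[3,6)
i=4: min(r-i=2, Z[1]=0)=0; Z[4]=0
i=5: min(r-i=1, Z[2]=1)=1; Z[5]=5 scan→box=[5,10)
i=6: min(r-i=4, Z[1]=0)=0; Z[6]=0
i=7: min(r-i=3, Z[2]=1)=1; Z[7]=1
i=8: min(r-i=2, Z[3]=3)=2; Z[8]=2
i=9: min(r-i=1, Z[4]=0)=0; Z[9]=0
i=10: fresh scan; Z[10]=0
i=11: fresh scan; Z[11]=0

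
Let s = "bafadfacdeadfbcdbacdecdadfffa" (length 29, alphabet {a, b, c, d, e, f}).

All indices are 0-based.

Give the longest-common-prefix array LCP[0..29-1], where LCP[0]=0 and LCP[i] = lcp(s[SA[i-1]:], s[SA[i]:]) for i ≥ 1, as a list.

sorted suffixes:
  #0 SA[0]=28  'a'
  #1 SA[1]=6  'acdeadfbcdbacdecdadfffa'
  #2 SA[2]=17  'acdecdadfffa'
  #3 SA[3]=3  'adfacdeadfbcdbacdecdadfffa'
  #4 SA[4]=10  'adfbcdbacdecdadfffa'
  #5 SA[5]=23  'adfffa'
  #6 SA[6]=1  'afadfacdeadfbcdbacdecdadfffa'
  #7 SA[7]=16  'bacdecdadfffa'
  #8 SA[8]=0  'bafadfacdeadfbcdbacdecdadfffa'
  #9 SA[9]=13  'bcdbacdecdadfffa'
  #10 SA[10]=21  'cdadfffa'
  #11 SA[11]=14  'cdbacdecdadfffa'
  #12 SA[12]=7  'cdeadfbcdbacdecdadfffa'
  #13 SA[13]=18  'cdecdadfffa'
  #14 SA[14]=22  'dadfffa'
  #15 SA[15]=15  'dbacdecdadfffa'
  #16 SA[16]=8  'deadfbcdbacdecdadfffa'
  #17 SA[17]=19  'decdadfffa'
  #18 SA[18]=4  'dfacdeadfbcdbacdecdadfffa'
  #19 SA[19]=11  'dfbcdbacdecdadfffa'
  #20 SA[20]=24  'dfffa'
  #21 SA[21]=9  'eadfbcdbacdecdadfffa'
  #22 SA[22]=20  'ecdadfffa'
  #23 SA[23]=27  'fa'
  #24 SA[24]=5  'facdeadfbcdbacdecdadfffa'
  #25 SA[25]=2  'fadfacdeadfbcdbacdecdadfffa'
  #26 SA[26]=12  'fbcdbacdecdadfffa'
  #27 SA[27]=26  'ffa'
  #28 SA[28]=25  'fffa'

SA = [28, 6, 17, 3, 10, 23, 1, 16, 0, 13, 21, 14, 7, 18, 22, 15, 8, 19, 4, 11, 24, 9, 20, 27, 5, 2, 12, 26, 25]
rank  pair      lcp
   1  s[28:],s[6:]  1  'a'
   2  s[6:],s[17:]  4  'acde'
   3  s[17:],s[3:]  1  'a'
   4  s[3:],s[10:]  3  'adf'
   5  s[10:],s[23:]  3  'adf'
   6  s[23:],s[1:]  1  'a'
   7  s[1:],s[16:]  0  ''
   8  s[16:],s[0:]  2  'ba'
   9  s[0:],s[13:]  1  'b'
  10  s[13:],s[21:]  0  ''
  11  s[21:],s[14:]  2  'cd'
  12  s[14:],s[7:]  2  'cd'
  13  s[7:],s[18:]  3  'cde'
  14  s[18:],s[22:]  0  ''
  15  s[22:],s[15:]  1  'd'
  16  s[15:],s[8:]  1  'd'
  17  s[8:],s[19:]  2  'de'
  18  s[19:],s[4:]  1  'd'
  19  s[4:],s[11:]  2  'df'
  20  s[11:],s[24:]  2  'df'
  21  s[24:],s[9:]  0  ''
  22  s[9:],s[20:]  1  'e'
  23  s[20:],s[27:]  0  ''
  24  s[27:],s[5:]  2  'fa'
  25  s[5:],s[2:]  2  'fa'
  26  s[2:],s[12:]  1  'f'
  27  s[12:],s[26:]  1  'f'
  28  s[26:],s[25:]  2  'ff'

[0, 1, 4, 1, 3, 3, 1, 0, 2, 1, 0, 2, 2, 3, 0, 1, 1, 2, 1, 2, 2, 0, 1, 0, 2, 2, 1, 1, 2]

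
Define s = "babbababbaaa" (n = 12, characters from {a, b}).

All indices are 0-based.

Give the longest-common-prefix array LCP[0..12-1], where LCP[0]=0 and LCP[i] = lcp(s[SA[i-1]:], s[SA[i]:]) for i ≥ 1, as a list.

[0, 1, 2, 1, 2, 4, 0, 2, 3, 5, 1, 3]

rank | idx | suffix
   0 |  11 | a
   1 |  10 | aa
   2 |   9 | aaa
   3 |   4 | ababbaaa
   4 |   6 | abbaaa
   5 |   1 | abbababbaaa
   6 |   8 | baaa
   7 |   3 | bababbaaa
   8 |   5 | babbaaa
   9 |   0 | babbababbaaa
  10 |   7 | bbaaa
  11 |   2 | bbababbaaa

SA = [11, 10, 9, 4, 6, 1, 8, 3, 5, 0, 7, 2]
[i] adj suffixes → lcp
  [1] 11/10 → 1 ('a')
  [2] 10/9 → 2 ('aa')
  [3] 9/4 → 1 ('a')
  [4] 4/6 → 2 ('ab')
  [5] 6/1 → 4 ('abba')
  [6] 1/8 → 0 ('')
  [7] 8/3 → 2 ('ba')
  [8] 3/5 → 3 ('bab')
  [9] 5/0 → 5 ('babba')
  [10] 0/7 → 1 ('b')
  [11] 7/2 → 3 ('bba')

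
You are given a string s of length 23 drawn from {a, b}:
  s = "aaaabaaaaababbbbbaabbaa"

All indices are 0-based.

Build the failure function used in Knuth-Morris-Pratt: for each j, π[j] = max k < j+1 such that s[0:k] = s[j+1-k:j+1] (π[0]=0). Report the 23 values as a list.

[0, 1, 2, 3, 0, 1, 2, 3, 4, 4, 5, 6, 0, 0, 0, 0, 0, 1, 2, 0, 0, 1, 2]

π[0] = 0
j=1 s[j]='a': π[1]=1 (border 'a')
j=2 s[j]='a': π[2]=2 (border 'aa')
j=3 s[j]='a': π[3]=3 (border 'aaa')
j=4 s[j]='b': k: 3→2→1→0; π[4]=0 (border '')
j=5 s[j]='a': π[5]=1 (border 'a')
j=6 s[j]='a': π[6]=2 (border 'aa')
j=7 s[j]='a': π[7]=3 (border 'aaa')
j=8 s[j]='a': π[8]=4 (border 'aaaa')
j=9 s[j]='a': k: 4→3; π[9]=4 (border 'aaaa')
j=10 s[j]='b': π[10]=5 (border 'aaaab')
j=11 s[j]='a': π[11]=6 (border 'aaaaba')
j=12 s[j]='b': k: 6→1→0; π[12]=0 (border '')
j=13 s[j]='b': π[13]=0 (border '')
j=14 s[j]='b': π[14]=0 (border '')
j=15 s[j]='b': π[15]=0 (border '')
j=16 s[j]='b': π[16]=0 (border '')
j=17 s[j]='a': π[17]=1 (border 'a')
j=18 s[j]='a': π[18]=2 (border 'aa')
j=19 s[j]='b': k: 2→1→0; π[19]=0 (border '')
j=20 s[j]='b': π[20]=0 (border '')
j=21 s[j]='a': π[21]=1 (border 'a')
j=22 s[j]='a': π[22]=2 (border 'aa')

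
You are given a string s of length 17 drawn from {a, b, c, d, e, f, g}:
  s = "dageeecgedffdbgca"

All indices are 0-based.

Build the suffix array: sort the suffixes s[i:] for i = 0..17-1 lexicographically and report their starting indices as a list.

[16, 1, 13, 15, 6, 0, 12, 9, 5, 8, 4, 3, 11, 10, 14, 7, 2]

rank→(start, suffix):
  0 → (16, 'a')
  1 → (1, 'ageeecgedffdbgca')
  2 → (13, 'bgca')
  3 → (15, 'ca')
  4 → (6, 'cgedffdbgca')
  5 → (0, 'dageeecgedffdbgca')
  6 → (12, 'dbgca')
  7 → (9, 'dffdbgca')
  8 → (5, 'ecgedffdbgca')
  9 → (8, 'edffdbgca')
  10 → (4, 'eecgedffdbgca')
  11 → (3, 'eeecgedffdbgca')
  12 → (11, 'fdbgca')
  13 → (10, 'ffdbgca')
  14 → (14, 'gca')
  15 → (7, 'gedffdbgca')
  16 → (2, 'geeecgedffdbgca')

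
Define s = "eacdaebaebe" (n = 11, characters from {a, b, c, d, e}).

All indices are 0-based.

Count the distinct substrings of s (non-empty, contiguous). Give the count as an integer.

rank→(start, suffix):
  0 → (1, 'acdaebaebe')
  1 → (4, 'aebaebe')
  2 → (7, 'aebe')
  3 → (6, 'baebe')
  4 → (9, 'be')
  5 → (2, 'cdaebaebe')
  6 → (3, 'daebaebe')
  7 → (10, 'e')
  8 → (0, 'eacdaebaebe')
  9 → (5, 'ebaebe')
  10 → (8, 'ebe')

SA = [1, 4, 7, 6, 9, 2, 3, 10, 0, 5, 8]
rank  pair      lcp
   1  s[1:],s[4:]  1  'a'
   2  s[4:],s[7:]  3  'aeb'
   3  s[7:],s[6:]  0  ''
   4  s[6:],s[9:]  1  'b'
   5  s[9:],s[2:]  0  ''
   6  s[2:],s[3:]  0  ''
   7  s[3:],s[10:]  0  ''
   8  s[10:],s[0:]  1  'e'
   9  s[0:],s[5:]  1  'e'
  10  s[5:],s[8:]  2  'eb'

n(n+1)/2 = 11·12/2 = 66
Σ LCP = 0 + 1 + 3 + 0 + 1 + 0 + 0 + 0 + 1 + 1 + 2 = 9
distinct = 66 − 9 = 57

57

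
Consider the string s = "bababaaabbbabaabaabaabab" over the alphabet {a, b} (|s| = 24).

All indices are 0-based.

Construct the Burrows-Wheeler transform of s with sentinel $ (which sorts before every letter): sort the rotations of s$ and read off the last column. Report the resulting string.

bbbbbabbbaaabaaaaaaaab$ba

rank  rotation                   last
    0  $bababaaabbbabaabaabaabab  b
    1  aaabbbabaabaabaabab$babab  b
    2  aabaabaabab$bababaaabbbab  b
    3  aabaabab$bababaaabbbabaab  b
    4  aabab$bababaaabbbabaabaab  b
    5  aabbbabaabaabaabab$bababa  a
    6  ab$bababaaabbbabaabaabaab  b
    7  abaaabbbabaabaabaabab$bab  b
    8  abaabaabaabab$bababaaabbb  b
    9  abaabaabab$bababaaabbbaba  a
   10  abaabab$bababaaabbbabaaba  a
   11  abab$bababaaabbbabaabaaba  a
   12  ababaaabbbabaabaabaabab$b  b
   13  abbbabaabaabaabab$bababaa  a
   14  b$bababaaabbbabaabaabaaba  a
   15  baaabbbabaabaabaabab$baba  a
   16  baabaabaabab$bababaaabbba  a
   17  baabaabab$bababaaabbbabaa  a
   18  baabab$bababaaabbbabaabaa  a
   19  bab$bababaaabbbabaabaabaa  a
   20  babaaabbbabaabaabaabab$ba  a
   21  babaabaabaabab$bababaaabb  b
   22  bababaaabbbabaabaabaabab$  $
   23  bbabaabaabaabab$bababaaab  b
   24  bbbabaabaabaabab$bababaaa  a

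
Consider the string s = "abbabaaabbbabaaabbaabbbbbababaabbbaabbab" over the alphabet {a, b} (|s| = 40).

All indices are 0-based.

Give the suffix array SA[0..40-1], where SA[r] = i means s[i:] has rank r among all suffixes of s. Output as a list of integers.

rank | idx | suffix
   0 |  13 | aaabbaabbbbbababaabbbaabbab
   1 |   5 | aaabbbabaaabbaabbbbbababaabbbaabbab
   2 |  14 | aabbaabbbbbababaabbbaabbab
   3 |  34 | aabbab
   4 |  29 | aabbbaabbab
   5 |   6 | aabbbabaaabbaabbbbbababaabbbaabbab
   6 |  18 | aabbbbbababaabbbaabbab
   7 |  38 | ab
   8 |  11 | abaaabbaabbbbbababaabbbaabbab
   9 |   3 | abaaabbbabaaabbaabbbbbababaabbbaabbab
  10 |  27 | abaabbbaabbab
  11 |  25 | ababaabbbaabbab
  12 |  15 | abbaabbbbbababaabbbaabbab
  13 |  35 | abbab
  14 |   0 | abbabaaabbbabaaabbaabbbbbababaabbbaabbab
  15 |  30 | abbbaabbab
  16 |   7 | abbbabaaabbaabbbbbababaabbbaabbab
  17 |  19 | abbbbbababaabbbaabbab
  18 |  39 | b
  19 |  12 | baaabbaabbbbbababaabbbaabbab
  20 |   4 | baaabbbabaaabbaabbbbbababaabbbaabbab
  21 |  33 | baabbab
  22 |  28 | baabbbaabbab
  23 |  17 | baabbbbbababaabbbaabbab
  24 |  37 | bab
  25 |  10 | babaaabbaabbbbbababaabbbaabbab
  26 |   2 | babaaabbbabaaabbaabbbbbababaabbbaabbab
  27 |  26 | babaabbbaabbab
  28 |  24 | bababaabbbaabbab
  29 |  32 | bbaabbab
  30 |  16 | bbaabbbbbababaabbbaabbab
  31 |  36 | bbab
  32 |   9 | bbabaaabbaabbbbbababaabbbaabbab
  33 |   1 | bbabaaabbbabaaabbaabbbbbababaabbbaabbab
  34 |  23 | bbababaabbbaabbab
  35 |  31 | bbbaabbab
  36 |   8 | bbbabaaabbaabbbbbababaabbbaabbab
  37 |  22 | bbbababaabbbaabbab
  38 |  21 | bbbbababaabbbaabbab
  39 |  20 | bbbbbababaabbbaabbab

[13, 5, 14, 34, 29, 6, 18, 38, 11, 3, 27, 25, 15, 35, 0, 30, 7, 19, 39, 12, 4, 33, 28, 17, 37, 10, 2, 26, 24, 32, 16, 36, 9, 1, 23, 31, 8, 22, 21, 20]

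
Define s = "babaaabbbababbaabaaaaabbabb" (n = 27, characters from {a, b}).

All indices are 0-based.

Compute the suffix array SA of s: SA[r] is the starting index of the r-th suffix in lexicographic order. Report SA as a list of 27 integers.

[17, 18, 19, 3, 14, 20, 4, 15, 1, 9, 24, 11, 21, 5, 26, 16, 2, 13, 0, 8, 23, 10, 25, 12, 7, 22, 6]

sorted suffixes:
  #0 SA[0]=17  'aaaaabbabb'
  #1 SA[1]=18  'aaaabbabb'
  #2 SA[2]=19  'aaabbabb'
  #3 SA[3]=3  'aaabbbababbaabaaaaabbabb'
  #4 SA[4]=14  'aabaaaaabbabb'
  #5 SA[5]=20  'aabbabb'
  #6 SA[6]=4  'aabbbababbaabaaaaabbabb'
  #7 SA[7]=15  'abaaaaabbabb'
  #8 SA[8]=1  'abaaabbbababbaabaaaaabbabb'
  #9 SA[9]=9  'ababbaabaaaaabbabb'
  #10 SA[10]=24  'abb'
  #11 SA[11]=11  'abbaabaaaaabbabb'
  #12 SA[12]=21  'abbabb'
  #13 SA[13]=5  'abbbababbaabaaaaabbabb'
  #14 SA[14]=26  'b'
  #15 SA[15]=16  'baaaaabbabb'
  #16 SA[16]=2  'baaabbbababbaabaaaaabbabb'
  #17 SA[17]=13  'baabaaaaabbabb'
  #18 SA[18]=0  'babaaabbbababbaabaaaaabbabb'
  #19 SA[19]=8  'bababbaabaaaaabbabb'
  #20 SA[20]=23  'babb'
  #21 SA[21]=10  'babbaabaaaaabbabb'
  #22 SA[22]=25  'bb'
  #23 SA[23]=12  'bbaabaaaaabbabb'
  #24 SA[24]=7  'bbababbaabaaaaabbabb'
  #25 SA[25]=22  'bbabb'
  #26 SA[26]=6  'bbbababbaabaaaaabbabb'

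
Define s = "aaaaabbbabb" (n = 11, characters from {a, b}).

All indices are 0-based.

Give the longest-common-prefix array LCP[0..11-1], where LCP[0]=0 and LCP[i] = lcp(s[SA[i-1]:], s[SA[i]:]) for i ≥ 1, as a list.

rank→(start, suffix):
  0 → (0, 'aaaaabbbabb')
  1 → (1, 'aaaabbbabb')
  2 → (2, 'aaabbbabb')
  3 → (3, 'aabbbabb')
  4 → (8, 'abb')
  5 → (4, 'abbbabb')
  6 → (10, 'b')
  7 → (7, 'babb')
  8 → (9, 'bb')
  9 → (6, 'bbabb')
  10 → (5, 'bbbabb')

SA = [0, 1, 2, 3, 8, 4, 10, 7, 9, 6, 5]
[i] adj suffixes → lcp
  [1] 0/1 → 4 ('aaaa')
  [2] 1/2 → 3 ('aaa')
  [3] 2/3 → 2 ('aa')
  [4] 3/8 → 1 ('a')
  [5] 8/4 → 3 ('abb')
  [6] 4/10 → 0 ('')
  [7] 10/7 → 1 ('b')
  [8] 7/9 → 1 ('b')
  [9] 9/6 → 2 ('bb')
  [10] 6/5 → 2 ('bb')

[0, 4, 3, 2, 1, 3, 0, 1, 1, 2, 2]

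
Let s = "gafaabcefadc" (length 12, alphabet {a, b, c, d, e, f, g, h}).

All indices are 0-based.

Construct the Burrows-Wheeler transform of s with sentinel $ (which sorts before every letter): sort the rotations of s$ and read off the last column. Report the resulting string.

rank  rotation       last
    0  $gafaabcefadc  c
    1  aabcefadc$gaf  f
    2  abcefadc$gafa  a
    3  adc$gafaabcef  f
    4  afaabcefadc$g  g
    5  bcefadc$gafaa  a
    6  c$gafaabcefad  d
    7  cefadc$gafaab  b
    8  dc$gafaabcefa  a
    9  efadc$gafaabc  c
   10  faabcefadc$ga  a
   11  fadc$gafaabce  e
   12  gafaabcefadc$  $

cfafgadbacae$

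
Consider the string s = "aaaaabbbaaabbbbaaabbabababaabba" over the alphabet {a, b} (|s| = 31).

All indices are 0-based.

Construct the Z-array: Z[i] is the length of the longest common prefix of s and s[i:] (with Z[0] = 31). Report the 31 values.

[31, 4, 3, 2, 1, 0, 0, 0, 3, 2, 1, 0, 0, 0, 0, 3, 2, 1, 0, 0, 1, 0, 1, 0, 1, 0, 2, 1, 0, 0, 1]

Z[0]=31
i=1: outside box; Z[1]=4 extend→box=[1,5)
i=2: min(r-i=3, Z[1]=4)=3; Z[2]=3
i=3: min(r-i=2, Z[2]=3)=2; Z[3]=2
i=4: min(r-i=1, Z[3]=2)=1; Z[4]=1
i=5: outside box; Z[5]=0
i=6: outside box; Z[6]=0
i=7: outside box; Z[7]=0
i=8: outside box; Z[8]=3 extend→box=[8,11)
i=9: min(r-i=2, Z[1]=4)=2; Z[9]=2
i=10: min(r-i=1, Z[2]=3)=1; Z[10]=1
i=11: outside box; Z[11]=0
i=12: outside box; Z[12]=0
i=13: outside box; Z[13]=0
i=14: outside box; Z[14]=0
i=15: outside box; Z[15]=3 extend→box=[15,18)
i=16: min(r-i=2, Z[1]=4)=2; Z[16]=2
i=17: min(r-i=1, Z[2]=3)=1; Z[17]=1
i=18: outside box; Z[18]=0
i=19: outside box; Z[19]=0
i=20: outside box; Z[20]=1 extend→box=[20,21)
i=21: outside box; Z[21]=0
i=22: outside box; Z[22]=1 extend→box=[22,23)
i=23: outside box; Z[23]=0
i=24: outside box; Z[24]=1 extend→box=[24,25)
i=25: outside box; Z[25]=0
i=26: outside box; Z[26]=2 extend→box=[26,28)
i=27: min(r-i=1, Z[1]=4)=1; Z[27]=1
i=28: outside box; Z[28]=0
i=29: outside box; Z[29]=0
i=30: outside box; Z[30]=1 extend→box=[30,31)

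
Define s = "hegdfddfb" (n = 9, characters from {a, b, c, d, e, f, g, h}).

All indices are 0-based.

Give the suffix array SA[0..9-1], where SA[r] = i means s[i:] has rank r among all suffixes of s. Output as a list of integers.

[8, 5, 6, 3, 1, 7, 4, 2, 0]

rank | idx | suffix
   0 |   8 | b
   1 |   5 | ddfb
   2 |   6 | dfb
   3 |   3 | dfddfb
   4 |   1 | egdfddfb
   5 |   7 | fb
   6 |   4 | fddfb
   7 |   2 | gdfddfb
   8 |   0 | hegdfddfb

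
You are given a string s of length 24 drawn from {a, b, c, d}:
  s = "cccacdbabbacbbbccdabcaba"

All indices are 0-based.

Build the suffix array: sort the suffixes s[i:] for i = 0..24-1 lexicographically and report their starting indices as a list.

[23, 21, 7, 18, 10, 3, 22, 6, 9, 8, 12, 13, 19, 14, 20, 2, 11, 1, 0, 15, 16, 4, 17, 5]

rank→(start, suffix):
  0 → (23, 'a')
  1 → (21, 'aba')
  2 → (7, 'abbacbbbccdabcaba')
  3 → (18, 'abcaba')
  4 → (10, 'acbbbccdabcaba')
  5 → (3, 'acdbabbacbbbccdabcaba')
  6 → (22, 'ba')
  7 → (6, 'babbacbbbccdabcaba')
  8 → (9, 'bacbbbccdabcaba')
  9 → (8, 'bbacbbbccdabcaba')
  10 → (12, 'bbbccdabcaba')
  11 → (13, 'bbccdabcaba')
  12 → (19, 'bcaba')
  13 → (14, 'bccdabcaba')
  14 → (20, 'caba')
  15 → (2, 'cacdbabbacbbbccdabcaba')
  16 → (11, 'cbbbccdabcaba')
  17 → (1, 'ccacdbabbacbbbccdabcaba')
  18 → (0, 'cccacdbabbacbbbccdabcaba')
  19 → (15, 'ccdabcaba')
  20 → (16, 'cdabcaba')
  21 → (4, 'cdbabbacbbbccdabcaba')
  22 → (17, 'dabcaba')
  23 → (5, 'dbabbacbbbccdabcaba')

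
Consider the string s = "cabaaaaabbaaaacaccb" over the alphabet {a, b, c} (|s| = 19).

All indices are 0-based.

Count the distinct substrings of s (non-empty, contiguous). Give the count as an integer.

rank | idx | suffix
   0 |   3 | aaaaabbaaaacaccb
   1 |   4 | aaaabbaaaacaccb
   2 |  10 | aaaacaccb
   3 |   5 | aaabbaaaacaccb
   4 |  11 | aaacaccb
   5 |   6 | aabbaaaacaccb
   6 |  12 | aacaccb
   7 |   1 | abaaaaabbaaaacaccb
   8 |   7 | abbaaaacaccb
   9 |  13 | acaccb
  10 |  15 | accb
  11 |  18 | b
  12 |   2 | baaaaabbaaaacaccb
  13 |   9 | baaaacaccb
  14 |   8 | bbaaaacaccb
  15 |   0 | cabaaaaabbaaaacaccb
  16 |  14 | caccb
  17 |  17 | cb
  18 |  16 | ccb

SA = [3, 4, 10, 5, 11, 6, 12, 1, 7, 13, 15, 18, 2, 9, 8, 0, 14, 17, 16]
[i] adj suffixes → lcp
  [1] 3/4 → 4 ('aaaa')
  [2] 4/10 → 4 ('aaaa')
  [3] 10/5 → 3 ('aaa')
  [4] 5/11 → 3 ('aaa')
  [5] 11/6 → 2 ('aa')
  [6] 6/12 → 2 ('aa')
  [7] 12/1 → 1 ('a')
  [8] 1/7 → 2 ('ab')
  [9] 7/13 → 1 ('a')
  [10] 13/15 → 2 ('ac')
  [11] 15/18 → 0 ('')
  [12] 18/2 → 1 ('b')
  [13] 2/9 → 5 ('baaaa')
  [14] 9/8 → 1 ('b')
  [15] 8/0 → 0 ('')
  [16] 0/14 → 2 ('ca')
  [17] 14/17 → 1 ('c')
  [18] 17/16 → 1 ('c')

n(n+1)/2 = 19·20/2 = 190
Σ LCP = 0 + 4 + 4 + 3 + 3 + 2 + 2 + 1 + 2 + 1 + 2 + 0 + 1 + 5 + 1 + 0 + 2 + 1 + 1 = 35
distinct = 190 − 35 = 155

155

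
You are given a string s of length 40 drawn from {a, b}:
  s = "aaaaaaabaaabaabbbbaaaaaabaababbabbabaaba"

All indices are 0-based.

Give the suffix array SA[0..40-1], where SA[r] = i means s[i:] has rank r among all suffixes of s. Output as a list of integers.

rank→(start, suffix):
  0 → (39, 'a')
  1 → (0, 'aaaaaaabaaabaabbbbaaaaaabaababbabbabaaba')
  2 → (1, 'aaaaaabaaabaabbbbaaaaaabaababbabbabaaba')
  3 → (18, 'aaaaaabaababbabbabaaba')
  4 → (2, 'aaaaabaaabaabbbbaaaaaabaababbabbabaaba')
  5 → (19, 'aaaaabaababbabbabaaba')
  6 → (3, 'aaaabaaabaabbbbaaaaaabaababbabbabaaba')
  7 → (20, 'aaaabaababbabbabaaba')
  8 → (4, 'aaabaaabaabbbbaaaaaabaababbabbabaaba')
  9 → (21, 'aaabaababbabbabaaba')
  10 → (8, 'aaabaabbbbaaaaaabaababbabbabaaba')
  11 → (36, 'aaba')
  12 → (5, 'aabaaabaabbbbaaaaaabaababbabbabaaba')
  13 → (22, 'aabaababbabbabaaba')
  14 → (9, 'aabaabbbbaaaaaabaababbabbabaaba')
  15 → (25, 'aababbabbabaaba')
  16 → (12, 'aabbbbaaaaaabaababbabbabaaba')
  17 → (37, 'aba')
  18 → (6, 'abaaabaabbbbaaaaaabaababbabbabaaba')
  19 → (34, 'abaaba')
  20 → (23, 'abaababbabbabaaba')
  21 → (10, 'abaabbbbaaaaaabaababbabbabaaba')
  22 → (26, 'ababbabbabaaba')
  23 → (31, 'abbabaaba')
  24 → (28, 'abbabbabaaba')
  25 → (13, 'abbbbaaaaaabaababbabbabaaba')
  26 → (38, 'ba')
  27 → (17, 'baaaaaabaababbabbabaaba')
  28 → (7, 'baaabaabbbbaaaaaabaababbabbabaaba')
  29 → (35, 'baaba')
  30 → (24, 'baababbabbabaaba')
  31 → (11, 'baabbbbaaaaaabaababbabbabaaba')
  32 → (33, 'babaaba')
  33 → (30, 'babbabaaba')
  34 → (27, 'babbabbabaaba')
  35 → (16, 'bbaaaaaabaababbabbabaaba')
  36 → (32, 'bbabaaba')
  37 → (29, 'bbabbabaaba')
  38 → (15, 'bbbaaaaaabaababbabbabaaba')
  39 → (14, 'bbbbaaaaaabaababbabbabaaba')

[39, 0, 1, 18, 2, 19, 3, 20, 4, 21, 8, 36, 5, 22, 9, 25, 12, 37, 6, 34, 23, 10, 26, 31, 28, 13, 38, 17, 7, 35, 24, 11, 33, 30, 27, 16, 32, 29, 15, 14]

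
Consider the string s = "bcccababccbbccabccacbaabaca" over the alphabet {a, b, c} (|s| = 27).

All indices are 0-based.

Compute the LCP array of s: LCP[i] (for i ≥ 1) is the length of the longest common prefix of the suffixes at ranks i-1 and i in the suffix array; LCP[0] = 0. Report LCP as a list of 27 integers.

sorted suffixes:
  #0 SA[0]=26  'a'
  #1 SA[1]=21  'aabaca'
  #2 SA[2]=4  'ababccbbccabccacbaabaca'
  #3 SA[3]=22  'abaca'
  #4 SA[4]=14  'abccacbaabaca'
  #5 SA[5]=6  'abccbbccabccacbaabaca'
  #6 SA[6]=24  'aca'
  #7 SA[7]=18  'acbaabaca'
  #8 SA[8]=20  'baabaca'
  #9 SA[9]=5  'babccbbccabccacbaabaca'
  #10 SA[10]=23  'baca'
  #11 SA[11]=10  'bbccabccacbaabaca'
  #12 SA[12]=11  'bccabccacbaabaca'
  #13 SA[13]=15  'bccacbaabaca'
  #14 SA[14]=7  'bccbbccabccacbaabaca'
  #15 SA[15]=0  'bcccababccbbccabccacbaabaca'
  #16 SA[16]=25  'ca'
  #17 SA[17]=3  'cababccbbccabccacbaabaca'
  #18 SA[18]=13  'cabccacbaabaca'
  #19 SA[19]=17  'cacbaabaca'
  #20 SA[20]=19  'cbaabaca'
  #21 SA[21]=9  'cbbccabccacbaabaca'
  #22 SA[22]=2  'ccababccbbccabccacbaabaca'
  #23 SA[23]=12  'ccabccacbaabaca'
  #24 SA[24]=16  'ccacbaabaca'
  #25 SA[25]=8  'ccbbccabccacbaabaca'
  #26 SA[26]=1  'cccababccbbccabccacbaabaca'

SA = [26, 21, 4, 22, 14, 6, 24, 18, 20, 5, 23, 10, 11, 15, 7, 0, 25, 3, 13, 17, 19, 9, 2, 12, 16, 8, 1]
rank  pair      lcp
   1  s[26:],s[21:]  1  'a'
   2  s[21:],s[4:]  1  'a'
   3  s[4:],s[22:]  3  'aba'
   4  s[22:],s[14:]  2  'ab'
   5  s[14:],s[6:]  4  'abcc'
   6  s[6:],s[24:]  1  'a'
   7  s[24:],s[18:]  2  'ac'
   8  s[18:],s[20:]  0  ''
   9  s[20:],s[5:]  2  'ba'
  10  s[5:],s[23:]  2  'ba'
  11  s[23:],s[10:]  1  'b'
  12  s[10:],s[11:]  1  'b'
  13  s[11:],s[15:]  4  'bcca'
  14  s[15:],s[7:]  3  'bcc'
  15  s[7:],s[0:]  3  'bcc'
  16  s[0:],s[25:]  0  ''
  17  s[25:],s[3:]  2  'ca'
  18  s[3:],s[13:]  3  'cab'
  19  s[13:],s[17:]  2  'ca'
  20  s[17:],s[19:]  1  'c'
  21  s[19:],s[9:]  2  'cb'
  22  s[9:],s[2:]  1  'c'
  23  s[2:],s[12:]  4  'ccab'
  24  s[12:],s[16:]  3  'cca'
  25  s[16:],s[8:]  2  'cc'
  26  s[8:],s[1:]  2  'cc'

[0, 1, 1, 3, 2, 4, 1, 2, 0, 2, 2, 1, 1, 4, 3, 3, 0, 2, 3, 2, 1, 2, 1, 4, 3, 2, 2]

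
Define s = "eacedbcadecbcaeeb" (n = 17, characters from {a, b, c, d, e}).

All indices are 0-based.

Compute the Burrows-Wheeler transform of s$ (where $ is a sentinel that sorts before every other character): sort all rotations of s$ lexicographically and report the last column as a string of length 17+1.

beccedcbbeaea$edca

rank  rotation            last
    0  $eacedbcadecbcaeeb  b
    1  acedbcadecbcaeeb$e  e
    2  adecbcaeeb$eacedbc  c
    3  aeeb$eacedbcadecbc  c
    4  b$eacedbcadecbcaee  e
    5  bcadecbcaeeb$eaced  d
    6  bcaeeb$eacedbcadec  c
    7  cadecbcaeeb$eacedb  b
    8  caeeb$eacedbcadecb  b
    9  cbcaeeb$eacedbcade  e
   10  cedbcadecbcaeeb$ea  a
   11  dbcadecbcaeeb$eace  e
   12  decbcaeeb$eacedbca  a
   13  eacedbcadecbcaeeb$  $
   14  eb$eacedbcadecbcae  e
   15  ecbcaeeb$eacedbcad  d
   16  edbcadecbcaeeb$eac  c
   17  eeb$eacedbcadecbca  a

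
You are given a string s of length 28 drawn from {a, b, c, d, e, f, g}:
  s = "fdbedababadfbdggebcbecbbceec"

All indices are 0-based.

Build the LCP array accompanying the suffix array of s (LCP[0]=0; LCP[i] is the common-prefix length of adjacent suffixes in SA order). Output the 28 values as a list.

[0, 3, 1, 0, 2, 1, 1, 2, 1, 1, 2, 0, 1, 2, 1, 0, 1, 1, 1, 0, 1, 2, 1, 1, 0, 1, 0, 1]

sorted suffixes:
  #0 SA[0]=5  'ababadfbdggebcbecbbceec'
  #1 SA[1]=7  'abadfbdggebcbecbbceec'
  #2 SA[2]=9  'adfbdggebcbecbbceec'
  #3 SA[3]=6  'babadfbdggebcbecbbceec'
  #4 SA[4]=8  'badfbdggebcbecbbceec'
  #5 SA[5]=22  'bbceec'
  #6 SA[6]=17  'bcbecbbceec'
  #7 SA[7]=23  'bceec'
  #8 SA[8]=12  'bdggebcbecbbceec'
  #9 SA[9]=19  'becbbceec'
  #10 SA[10]=2  'bedababadfbdggebcbecbbceec'
  #11 SA[11]=27  'c'
  #12 SA[12]=21  'cbbceec'
  #13 SA[13]=18  'cbecbbceec'
  #14 SA[14]=24  'ceec'
  #15 SA[15]=4  'dababadfbdggebcbecbbceec'
  #16 SA[16]=1  'dbedababadfbdggebcbecbbceec'
  #17 SA[17]=10  'dfbdggebcbecbbceec'
  #18 SA[18]=13  'dggebcbecbbceec'
  #19 SA[19]=16  'ebcbecbbceec'
  #20 SA[20]=26  'ec'
  #21 SA[21]=20  'ecbbceec'
  #22 SA[22]=3  'edababadfbdggebcbecbbceec'
  #23 SA[23]=25  'eec'
  #24 SA[24]=11  'fbdggebcbecbbceec'
  #25 SA[25]=0  'fdbedababadfbdggebcbecbbceec'
  #26 SA[26]=15  'gebcbecbbceec'
  #27 SA[27]=14  'ggebcbecbbceec'

SA = [5, 7, 9, 6, 8, 22, 17, 23, 12, 19, 2, 27, 21, 18, 24, 4, 1, 10, 13, 16, 26, 20, 3, 25, 11, 0, 15, 14]
i: (SA[i-1],SA[i]) lcp shared
  1: (5,7) 3 'aba'
  2: (7,9) 1 'a'
  3: (9,6) 0 ''
  4: (6,8) 2 'ba'
  5: (8,22) 1 'b'
  6: (22,17) 1 'b'
  7: (17,23) 2 'bc'
  8: (23,12) 1 'b'
  9: (12,19) 1 'b'
  10: (19,2) 2 'be'
  11: (2,27) 0 ''
  12: (27,21) 1 'c'
  13: (21,18) 2 'cb'
  14: (18,24) 1 'c'
  15: (24,4) 0 ''
  16: (4,1) 1 'd'
  17: (1,10) 1 'd'
  18: (10,13) 1 'd'
  19: (13,16) 0 ''
  20: (16,26) 1 'e'
  21: (26,20) 2 'ec'
  22: (20,3) 1 'e'
  23: (3,25) 1 'e'
  24: (25,11) 0 ''
  25: (11,0) 1 'f'
  26: (0,15) 0 ''
  27: (15,14) 1 'g'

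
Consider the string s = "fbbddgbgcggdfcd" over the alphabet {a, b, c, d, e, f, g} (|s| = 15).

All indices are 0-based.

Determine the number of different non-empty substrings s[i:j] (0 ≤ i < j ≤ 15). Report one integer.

110

sorted suffixes:
  #0 SA[0]=1  'bbddgbgcggdfcd'
  #1 SA[1]=2  'bddgbgcggdfcd'
  #2 SA[2]=6  'bgcggdfcd'
  #3 SA[3]=13  'cd'
  #4 SA[4]=8  'cggdfcd'
  #5 SA[5]=14  'd'
  #6 SA[6]=3  'ddgbgcggdfcd'
  #7 SA[7]=11  'dfcd'
  #8 SA[8]=4  'dgbgcggdfcd'
  #9 SA[9]=0  'fbbddgbgcggdfcd'
  #10 SA[10]=12  'fcd'
  #11 SA[11]=5  'gbgcggdfcd'
  #12 SA[12]=7  'gcggdfcd'
  #13 SA[13]=10  'gdfcd'
  #14 SA[14]=9  'ggdfcd'

SA = [1, 2, 6, 13, 8, 14, 3, 11, 4, 0, 12, 5, 7, 10, 9]
[i] adj suffixes → lcp
  [1] 1/2 → 1 ('b')
  [2] 2/6 → 1 ('b')
  [3] 6/13 → 0 ('')
  [4] 13/8 → 1 ('c')
  [5] 8/14 → 0 ('')
  [6] 14/3 → 1 ('d')
  [7] 3/11 → 1 ('d')
  [8] 11/4 → 1 ('d')
  [9] 4/0 → 0 ('')
  [10] 0/12 → 1 ('f')
  [11] 12/5 → 0 ('')
  [12] 5/7 → 1 ('g')
  [13] 7/10 → 1 ('g')
  [14] 10/9 → 1 ('g')

n(n+1)/2 = 15·16/2 = 120
Σ LCP = 0 + 1 + 1 + 0 + 1 + 0 + 1 + 1 + 1 + 0 + 1 + 0 + 1 + 1 + 1 = 10
distinct = 120 − 10 = 110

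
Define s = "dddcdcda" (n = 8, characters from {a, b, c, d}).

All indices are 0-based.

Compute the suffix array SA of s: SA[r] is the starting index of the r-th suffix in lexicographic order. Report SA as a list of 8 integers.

sorted suffixes:
  #0 SA[0]=7  'a'
  #1 SA[1]=5  'cda'
  #2 SA[2]=3  'cdcda'
  #3 SA[3]=6  'da'
  #4 SA[4]=4  'dcda'
  #5 SA[5]=2  'dcdcda'
  #6 SA[6]=1  'ddcdcda'
  #7 SA[7]=0  'dddcdcda'

[7, 5, 3, 6, 4, 2, 1, 0]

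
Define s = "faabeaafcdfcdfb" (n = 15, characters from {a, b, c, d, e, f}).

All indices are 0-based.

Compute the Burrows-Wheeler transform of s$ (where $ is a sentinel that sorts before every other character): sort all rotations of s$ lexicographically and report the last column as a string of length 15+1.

rank  rotation          last
    0  $faabeaafcdfcdfb  b
    1  aabeaafcdfcdfb$f  f
    2  aafcdfcdfb$faabe  e
    3  abeaafcdfcdfb$fa  a
    4  afcdfcdfb$faabea  a
    5  b$faabeaafcdfcdf  f
    6  beaafcdfcdfb$faa  a
    7  cdfb$faabeaafcdf  f
    8  cdfcdfb$faabeaaf  f
    9  dfb$faabeaafcdfc  c
   10  dfcdfb$faabeaafc  c
   11  eaafcdfcdfb$faab  b
   12  faabeaafcdfcdfb$  $
   13  fb$faabeaafcdfcd  d
   14  fcdfb$faabeaafcd  d
   15  fcdfcdfb$faabeaa  a

bfeaafaffccb$dda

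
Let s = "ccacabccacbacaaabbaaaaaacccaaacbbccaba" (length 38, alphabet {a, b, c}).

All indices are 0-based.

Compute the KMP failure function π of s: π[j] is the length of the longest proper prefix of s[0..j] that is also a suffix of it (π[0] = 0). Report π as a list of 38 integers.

π[0] = 0
j=1 s[j]='c': π[1]=1 (border 'c')
j=2 s[j]='a': k: 1→0; π[2]=0 (border '')
j=3 s[j]='c': π[3]=1 (border 'c')
j=4 s[j]='a': k: 1→0; π[4]=0 (border '')
j=5 s[j]='b': π[5]=0 (border '')
j=6 s[j]='c': π[6]=1 (border 'c')
j=7 s[j]='c': π[7]=2 (border 'cc')
j=8 s[j]='a': π[8]=3 (border 'cca')
j=9 s[j]='c': π[9]=4 (border 'ccac')
j=10 s[j]='b': k: 4→1→0; π[10]=0 (border '')
j=11 s[j]='a': π[11]=0 (border '')
j=12 s[j]='c': π[12]=1 (border 'c')
j=13 s[j]='a': k: 1→0; π[13]=0 (border '')
j=14 s[j]='a': π[14]=0 (border '')
j=15 s[j]='a': π[15]=0 (border '')
j=16 s[j]='b': π[16]=0 (border '')
j=17 s[j]='b': π[17]=0 (border '')
j=18 s[j]='a': π[18]=0 (border '')
j=19 s[j]='a': π[19]=0 (border '')
j=20 s[j]='a': π[20]=0 (border '')
j=21 s[j]='a': π[21]=0 (border '')
j=22 s[j]='a': π[22]=0 (border '')
j=23 s[j]='a': π[23]=0 (border '')
j=24 s[j]='c': π[24]=1 (border 'c')
j=25 s[j]='c': π[25]=2 (border 'cc')
j=26 s[j]='c': k: 2→1; π[26]=2 (border 'cc')
j=27 s[j]='a': π[27]=3 (border 'cca')
j=28 s[j]='a': k: 3→0; π[28]=0 (border '')
j=29 s[j]='a': π[29]=0 (border '')
j=30 s[j]='c': π[30]=1 (border 'c')
j=31 s[j]='b': k: 1→0; π[31]=0 (border '')
j=32 s[j]='b': π[32]=0 (border '')
j=33 s[j]='c': π[33]=1 (border 'c')
j=34 s[j]='c': π[34]=2 (border 'cc')
j=35 s[j]='a': π[35]=3 (border 'cca')
j=36 s[j]='b': k: 3→0; π[36]=0 (border '')
j=37 s[j]='a': π[37]=0 (border '')

[0, 1, 0, 1, 0, 0, 1, 2, 3, 4, 0, 0, 1, 0, 0, 0, 0, 0, 0, 0, 0, 0, 0, 0, 1, 2, 2, 3, 0, 0, 1, 0, 0, 1, 2, 3, 0, 0]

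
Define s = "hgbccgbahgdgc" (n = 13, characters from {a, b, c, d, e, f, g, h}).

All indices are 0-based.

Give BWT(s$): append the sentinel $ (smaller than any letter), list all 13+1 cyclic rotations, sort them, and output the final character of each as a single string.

cbgggbcgchdh$a

rank  rotation        last
    0  $hgbccgbahgdgc  c
    1  ahgdgc$hgbccgb  b
    2  bahgdgc$hgbccg  g
    3  bccgbahgdgc$hg  g
    4  c$hgbccgbahgdg  g
    5  ccgbahgdgc$hgb  b
    6  cgbahgdgc$hgbc  c
    7  dgc$hgbccgbahg  g
    8  gbahgdgc$hgbcc  c
    9  gbccgbahgdgc$h  h
   10  gc$hgbccgbahgd  d
   11  gdgc$hgbccgbah  h
   12  hgbccgbahgdgc$  $
   13  hgdgc$hgbccgba  a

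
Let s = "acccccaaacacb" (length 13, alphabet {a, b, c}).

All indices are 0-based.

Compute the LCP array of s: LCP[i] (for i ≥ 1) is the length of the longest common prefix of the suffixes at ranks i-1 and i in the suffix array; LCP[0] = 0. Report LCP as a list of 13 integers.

rank→(start, suffix):
  0 → (6, 'aaacacb')
  1 → (7, 'aacacb')
  2 → (8, 'acacb')
  3 → (10, 'acb')
  4 → (0, 'acccccaaacacb')
  5 → (12, 'b')
  6 → (5, 'caaacacb')
  7 → (9, 'cacb')
  8 → (11, 'cb')
  9 → (4, 'ccaaacacb')
  10 → (3, 'cccaaacacb')
  11 → (2, 'ccccaaacacb')
  12 → (1, 'cccccaaacacb')

SA = [6, 7, 8, 10, 0, 12, 5, 9, 11, 4, 3, 2, 1]
[i] adj suffixes → lcp
  [1] 6/7 → 2 ('aa')
  [2] 7/8 → 1 ('a')
  [3] 8/10 → 2 ('ac')
  [4] 10/0 → 2 ('ac')
  [5] 0/12 → 0 ('')
  [6] 12/5 → 0 ('')
  [7] 5/9 → 2 ('ca')
  [8] 9/11 → 1 ('c')
  [9] 11/4 → 1 ('c')
  [10] 4/3 → 2 ('cc')
  [11] 3/2 → 3 ('ccc')
  [12] 2/1 → 4 ('cccc')

[0, 2, 1, 2, 2, 0, 0, 2, 1, 1, 2, 3, 4]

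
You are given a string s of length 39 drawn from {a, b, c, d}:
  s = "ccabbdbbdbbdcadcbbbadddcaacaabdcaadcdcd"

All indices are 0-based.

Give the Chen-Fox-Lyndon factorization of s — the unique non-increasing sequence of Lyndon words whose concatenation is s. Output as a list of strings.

emit factor 1: 'c' (i=0, period=1)
emit factor 2: 'c' (i=1, period=1)
emit factor 3: 'abbdbbdbbdcadcbbbadddc' (i=2, period=22)
emit factor 4: 'aac' (i=24, period=3)
emit factor 5: 'aabdcaadcdcd' (i=27, period=12)

["c", "c", "abbdbbdbbdcadcbbbadddc", "aac", "aabdcaadcdcd"]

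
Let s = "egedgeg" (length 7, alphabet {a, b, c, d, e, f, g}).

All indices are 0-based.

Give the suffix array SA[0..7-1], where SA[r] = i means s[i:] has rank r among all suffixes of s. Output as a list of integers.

rank | idx | suffix
   0 |   3 | dgeg
   1 |   2 | edgeg
   2 |   5 | eg
   3 |   0 | egedgeg
   4 |   6 | g
   5 |   1 | gedgeg
   6 |   4 | geg

[3, 2, 5, 0, 6, 1, 4]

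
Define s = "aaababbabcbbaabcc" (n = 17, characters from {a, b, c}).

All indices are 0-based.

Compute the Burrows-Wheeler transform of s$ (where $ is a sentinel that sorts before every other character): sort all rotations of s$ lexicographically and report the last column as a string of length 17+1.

c$ababbababcaaacbb

rank  rotation            last
    0  $aaababbabcbbaabcc  c
    1  aaababbabcbbaabcc$  $
    2  aababbabcbbaabcc$a  a
    3  aabcc$aaababbabcbb  b
    4  ababbabcbbaabcc$aa  a
    5  abbabcbbaabcc$aaab  b
    6  abcbbaabcc$aaababb  b
    7  abcc$aaababbabcbba  a
    8  baabcc$aaababbabcb  b
    9  babbabcbbaabcc$aaa  a
   10  babcbbaabcc$aaabab  b
   11  bbaabcc$aaababbabc  c
   12  bbabcbbaabcc$aaaba  a
   13  bcbbaabcc$aaababba  a
   14  bcc$aaababbabcbbaa  a
   15  c$aaababbabcbbaabc  c
   16  cbbaabcc$aaababbab  b
   17  cc$aaababbabcbbaab  b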